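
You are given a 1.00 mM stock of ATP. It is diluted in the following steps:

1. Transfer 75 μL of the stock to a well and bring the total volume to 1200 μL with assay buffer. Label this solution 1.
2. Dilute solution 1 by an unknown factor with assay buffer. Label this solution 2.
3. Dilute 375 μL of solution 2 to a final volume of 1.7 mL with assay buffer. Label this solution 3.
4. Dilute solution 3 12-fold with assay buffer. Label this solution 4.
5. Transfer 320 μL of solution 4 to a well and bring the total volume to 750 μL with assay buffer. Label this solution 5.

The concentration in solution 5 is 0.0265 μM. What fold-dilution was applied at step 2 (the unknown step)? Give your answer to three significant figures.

18.5-fold

Step 1: 75 μL brought to 1200 μL → factor 1200/75 = 16
Step 2: unknown factor x
Step 3: 375 μL brought to 1.7 mL → factor 1700/375 = 4.5333
Step 4: 12-fold → factor 12
Step 5: 320 μL brought to 750 μL → factor 750/320 = 2.3438
Product of known-step factors = 2040
Overall factor = 1.00 mM / (0.0265 μM) = 37736
x = 37736 / 2040 = 18.5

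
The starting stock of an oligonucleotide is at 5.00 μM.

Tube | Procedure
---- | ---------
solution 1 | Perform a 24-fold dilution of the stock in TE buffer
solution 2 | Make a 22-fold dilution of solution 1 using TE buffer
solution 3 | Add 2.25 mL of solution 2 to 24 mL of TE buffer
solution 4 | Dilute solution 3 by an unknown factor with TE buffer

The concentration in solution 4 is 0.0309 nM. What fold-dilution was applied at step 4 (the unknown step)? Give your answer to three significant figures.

Step 1: 24-fold → factor 24
Step 2: 22-fold → factor 22
Step 3: 2.25 mL + 24 mL = 26.25 mL total → factor 26.25/2.25 = 11.667
Step 4: unknown factor x
Product of known-step factors = 6160
Overall factor = 5.00 μM / (0.0309 nM) = 1.6181 × 10^5
x = 1.6181 × 10^5 / 6160 = 26.3

26.3-fold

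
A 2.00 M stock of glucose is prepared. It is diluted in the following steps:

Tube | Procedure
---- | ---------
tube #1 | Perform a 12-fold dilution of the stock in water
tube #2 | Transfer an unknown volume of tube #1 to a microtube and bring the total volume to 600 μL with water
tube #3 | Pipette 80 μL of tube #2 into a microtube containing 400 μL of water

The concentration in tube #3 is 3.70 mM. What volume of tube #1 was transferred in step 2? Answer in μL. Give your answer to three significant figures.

Step 1: 12-fold → factor 12
Step 2: v brought to 600 μL → factor = 600 μL/v
Step 3: 80 μL + 400 μL = 480 μL total → factor 480/80 = 6
Product of known-step factors = 72
Overall factor = 2.00 M / (3.70 mM) = 540.54
Step-2 factor = 540.54 / 72 = 7.5075
v = 600 μL / 7.5075 = 79.9 μL

79.9 μL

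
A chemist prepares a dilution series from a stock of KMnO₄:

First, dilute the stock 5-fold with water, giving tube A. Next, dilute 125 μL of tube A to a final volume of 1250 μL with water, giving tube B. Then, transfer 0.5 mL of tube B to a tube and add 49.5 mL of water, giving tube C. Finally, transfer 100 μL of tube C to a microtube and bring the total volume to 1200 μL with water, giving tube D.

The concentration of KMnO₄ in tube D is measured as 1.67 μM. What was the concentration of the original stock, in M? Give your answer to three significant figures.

0.100 M

Step 1: 5-fold → factor 5
Step 2: 125 μL brought to 1250 μL → factor 1250/125 = 10
Step 3: 0.5 mL + 49.5 mL = 50 mL total → factor 50/0.5 = 100
Step 4: 100 μL brought to 1200 μL → factor 1200/100 = 12
Overall dilution factor = 5 × 10 × 100 × 12 = 60000
Stock = 1.67 μM × 60000 = 1.002 × 10^5 μM = 0.100 M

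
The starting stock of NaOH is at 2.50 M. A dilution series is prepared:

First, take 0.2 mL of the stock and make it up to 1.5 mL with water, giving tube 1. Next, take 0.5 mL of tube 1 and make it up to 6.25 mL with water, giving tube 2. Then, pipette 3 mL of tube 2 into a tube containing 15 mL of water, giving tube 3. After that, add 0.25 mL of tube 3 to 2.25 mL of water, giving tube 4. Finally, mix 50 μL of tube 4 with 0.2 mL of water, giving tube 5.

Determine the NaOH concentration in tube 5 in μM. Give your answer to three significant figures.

88.9 μM

Step 1: 0.2 mL brought to 1.5 mL → factor 1.5/0.2 = 7.5
Step 2: 0.5 mL brought to 6.25 mL → factor 6.25/0.5 = 12.5
Step 3: 3 mL + 15 mL = 18 mL total → factor 18/3 = 6
Step 4: 0.25 mL + 2.25 mL = 2.5 mL total → factor 2.5/0.25 = 10
Step 5: 50 μL + 0.2 mL = 250 μL total → factor 250/50 = 5
Overall dilution factor = 7.5 × 12.5 × 6 × 10 × 5 = 28125
Final = 2.50 M / 28125 = 8.889 × 10^-5 M = 88.9 μM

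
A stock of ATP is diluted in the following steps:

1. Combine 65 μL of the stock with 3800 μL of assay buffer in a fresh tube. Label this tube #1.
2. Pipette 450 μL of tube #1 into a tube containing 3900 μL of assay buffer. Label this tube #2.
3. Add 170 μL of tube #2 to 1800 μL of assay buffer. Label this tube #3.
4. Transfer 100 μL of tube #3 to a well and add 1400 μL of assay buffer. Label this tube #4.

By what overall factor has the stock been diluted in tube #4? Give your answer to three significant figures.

Step 1: 65 μL + 3800 μL = 3865 μL total → factor 3865/65 = 59.462
Step 2: 450 μL + 3900 μL = 4350 μL total → factor 4350/450 = 9.6667
Step 3: 170 μL + 1800 μL = 1970 μL total → factor 1970/170 = 11.588
Step 4: 100 μL + 1400 μL = 1500 μL total → factor 1500/100 = 15
Overall dilution factor = 59.462 × 9.6667 × 11.588 × 15 = 99913

9.99 × 10^4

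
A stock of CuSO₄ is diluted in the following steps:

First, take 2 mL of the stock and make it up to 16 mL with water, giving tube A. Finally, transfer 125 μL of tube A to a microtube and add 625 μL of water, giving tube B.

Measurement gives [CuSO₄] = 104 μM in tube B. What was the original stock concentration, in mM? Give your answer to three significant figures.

4.99 mM

Step 1: 2 mL brought to 16 mL → factor 16/2 = 8
Step 2: 125 μL + 625 μL = 750 μL total → factor 750/125 = 6
Overall dilution factor = 8 × 6 = 48
Stock = 104 μM × 48 = 4992 μM = 4.99 mM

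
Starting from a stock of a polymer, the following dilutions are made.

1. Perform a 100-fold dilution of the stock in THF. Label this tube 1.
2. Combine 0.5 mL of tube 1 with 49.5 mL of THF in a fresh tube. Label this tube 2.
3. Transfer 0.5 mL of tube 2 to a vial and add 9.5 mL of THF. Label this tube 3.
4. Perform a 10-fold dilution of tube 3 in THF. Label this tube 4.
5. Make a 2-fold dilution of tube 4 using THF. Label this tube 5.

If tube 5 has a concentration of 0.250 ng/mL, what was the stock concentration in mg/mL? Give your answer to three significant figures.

Step 1: 100-fold → factor 100
Step 2: 0.5 mL + 49.5 mL = 50 mL total → factor 50/0.5 = 100
Step 3: 0.5 mL + 9.5 mL = 10 mL total → factor 10/0.5 = 20
Step 4: 10-fold → factor 10
Step 5: 2-fold → factor 2
Overall dilution factor = 100 × 100 × 20 × 10 × 2 = 4 × 10^6
Stock = 0.250 ng/mL × 4 × 10^6 = 1.000 × 10^6 ng/mL = 1.00 mg/mL

1.00 mg/mL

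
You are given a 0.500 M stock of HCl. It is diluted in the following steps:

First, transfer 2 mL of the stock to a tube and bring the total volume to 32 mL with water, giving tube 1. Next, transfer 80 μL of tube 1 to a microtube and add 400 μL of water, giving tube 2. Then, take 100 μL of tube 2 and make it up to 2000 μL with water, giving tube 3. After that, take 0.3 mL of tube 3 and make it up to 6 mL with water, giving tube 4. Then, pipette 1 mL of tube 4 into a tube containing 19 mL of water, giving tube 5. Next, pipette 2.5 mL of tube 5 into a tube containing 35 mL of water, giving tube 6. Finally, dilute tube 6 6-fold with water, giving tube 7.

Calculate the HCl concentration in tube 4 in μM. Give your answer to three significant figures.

13.0 μM

Step 1: 2 mL brought to 32 mL → factor 32/2 = 16
Step 2: 80 μL + 400 μL = 480 μL total → factor 480/80 = 6
Step 3: 100 μL brought to 2000 μL → factor 2000/100 = 20
Step 4: 0.3 mL brought to 6 mL → factor 6/0.3 = 20
Dilution factor through tube 4 = 16 × 6 × 20 × 20 = 38400
[tube 4] = 0.500 M / 38400 = 1.302 × 10^-5 M = 13.0 μM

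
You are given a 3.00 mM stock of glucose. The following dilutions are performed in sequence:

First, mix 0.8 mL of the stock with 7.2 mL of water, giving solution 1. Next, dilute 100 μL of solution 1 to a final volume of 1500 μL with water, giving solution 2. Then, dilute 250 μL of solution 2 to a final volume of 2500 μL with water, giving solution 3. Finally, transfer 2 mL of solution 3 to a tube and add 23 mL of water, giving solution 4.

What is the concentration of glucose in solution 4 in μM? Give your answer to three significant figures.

Step 1: 0.8 mL + 7.2 mL = 8 mL total → factor 8/0.8 = 10
Step 2: 100 μL brought to 1500 μL → factor 1500/100 = 15
Step 3: 250 μL brought to 2500 μL → factor 2500/250 = 10
Step 4: 2 mL + 23 mL = 25 mL total → factor 25/2 = 12.5
Overall dilution factor = 10 × 15 × 10 × 12.5 = 18750
Final = 3.00 mM / 18750 = 0.0001600 mM = 0.160 μM

0.160 μM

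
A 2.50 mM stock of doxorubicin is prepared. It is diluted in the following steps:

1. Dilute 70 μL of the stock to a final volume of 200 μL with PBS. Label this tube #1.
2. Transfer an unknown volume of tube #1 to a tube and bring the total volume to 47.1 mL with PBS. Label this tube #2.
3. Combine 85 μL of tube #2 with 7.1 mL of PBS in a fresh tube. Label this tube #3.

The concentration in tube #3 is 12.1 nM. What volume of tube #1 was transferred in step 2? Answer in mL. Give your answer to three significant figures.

Step 1: 70 μL brought to 200 μL → factor 200/70 = 2.8571
Step 2: v brought to 47.1 mL → factor = 47.1 mL/v
Step 3: 85 μL + 7.1 mL = 7185 μL total → factor 7185/85 = 84.529
Product of known-step factors = 241.51
Overall factor = 2.50 mM / (12.1 nM) = 2.0661 × 10^5
Step-2 factor = 2.0661 × 10^5 / 241.51 = 855.49
v = 47.1 mL / 855.49 = 0.0551 mL

0.0551 mL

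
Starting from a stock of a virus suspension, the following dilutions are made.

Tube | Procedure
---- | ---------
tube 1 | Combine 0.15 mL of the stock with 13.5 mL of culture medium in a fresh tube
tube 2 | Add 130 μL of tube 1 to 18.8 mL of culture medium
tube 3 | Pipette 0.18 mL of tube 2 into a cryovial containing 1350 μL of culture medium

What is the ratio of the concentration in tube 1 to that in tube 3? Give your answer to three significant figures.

1.24 × 10^3

Step 1: 0.15 mL + 13.5 mL = 13.65 mL total → factor 13.65/0.15 = 91
Step 2: 130 μL + 18.8 mL = 18930 μL total → factor 18930/130 = 145.62
Step 3: 0.18 mL + 1350 μL = 1.53 mL total → factor 1.53/0.18 = 8.5
Dilution factor to tube 1 = 91; to tube 3 = 1.1263 × 10^5
[tube 1]/[tube 3] = (factor to tube 3)/(factor to tube 1) = 1.1263 × 10^5/91 = 1.24 × 10^3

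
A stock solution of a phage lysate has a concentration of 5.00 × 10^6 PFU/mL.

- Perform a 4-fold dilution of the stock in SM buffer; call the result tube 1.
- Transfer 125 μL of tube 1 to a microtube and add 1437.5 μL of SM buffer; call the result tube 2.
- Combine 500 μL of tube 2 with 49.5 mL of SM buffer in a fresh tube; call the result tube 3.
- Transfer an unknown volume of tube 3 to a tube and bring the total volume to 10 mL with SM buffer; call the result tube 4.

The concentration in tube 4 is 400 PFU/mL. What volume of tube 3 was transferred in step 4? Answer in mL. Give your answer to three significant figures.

Step 1: 4-fold → factor 4
Step 2: 125 μL + 1437.5 μL = 1562.5 μL total → factor 1562.5/125 = 12.5
Step 3: 500 μL + 49.5 mL = 50000 μL total → factor 50000/500 = 100
Step 4: v brought to 10 mL → factor = 10 mL/v
Product of known-step factors = 5000
Overall factor = 5.00 × 10^6 PFU/mL / (400 PFU/mL) = 12500
Step-4 factor = 12500 / 5000 = 2.5
v = 10 mL / 2.5 = 4.00 mL

4.00 mL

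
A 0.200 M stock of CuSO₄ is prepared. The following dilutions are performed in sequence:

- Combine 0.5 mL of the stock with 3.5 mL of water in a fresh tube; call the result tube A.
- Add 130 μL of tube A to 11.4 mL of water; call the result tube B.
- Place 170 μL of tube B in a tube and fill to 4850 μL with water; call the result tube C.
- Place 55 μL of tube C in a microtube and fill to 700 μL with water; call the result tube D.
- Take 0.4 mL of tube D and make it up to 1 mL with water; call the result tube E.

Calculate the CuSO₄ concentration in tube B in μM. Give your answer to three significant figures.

Step 1: 0.5 mL + 3.5 mL = 4 mL total → factor 4/0.5 = 8
Step 2: 130 μL + 11.4 mL = 11530 μL total → factor 11530/130 = 88.692
Dilution factor through tube B = 8 × 88.692 = 709.54
[tube B] = 0.200 M / 709.54 = 0.0002819 M = 282 μM

282 μM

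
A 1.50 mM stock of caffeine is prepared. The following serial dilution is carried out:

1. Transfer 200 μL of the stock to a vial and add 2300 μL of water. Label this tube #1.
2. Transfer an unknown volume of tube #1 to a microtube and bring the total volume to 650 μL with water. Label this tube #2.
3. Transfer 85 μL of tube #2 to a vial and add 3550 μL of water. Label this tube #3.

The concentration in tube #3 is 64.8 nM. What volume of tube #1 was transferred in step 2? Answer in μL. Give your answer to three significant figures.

Step 1: 200 μL + 2300 μL = 2500 μL total → factor 2500/200 = 12.5
Step 2: v brought to 650 μL → factor = 650 μL/v
Step 3: 85 μL + 3550 μL = 3635 μL total → factor 3635/85 = 42.765
Product of known-step factors = 534.56
Overall factor = 1.50 mM / (64.8 nM) = 23148
Step-2 factor = 23148 / 534.56 = 43.303
v = 650 μL / 43.303 = 15.0 μL

15.0 μL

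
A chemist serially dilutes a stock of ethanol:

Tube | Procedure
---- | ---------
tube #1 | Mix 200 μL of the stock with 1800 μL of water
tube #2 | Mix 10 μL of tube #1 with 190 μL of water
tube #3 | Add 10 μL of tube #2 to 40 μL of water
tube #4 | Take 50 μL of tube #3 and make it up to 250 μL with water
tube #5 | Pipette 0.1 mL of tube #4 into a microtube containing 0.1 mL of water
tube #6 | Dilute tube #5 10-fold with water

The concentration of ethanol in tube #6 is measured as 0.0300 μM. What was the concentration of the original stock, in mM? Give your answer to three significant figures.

Step 1: 200 μL + 1800 μL = 2000 μL total → factor 2000/200 = 10
Step 2: 10 μL + 190 μL = 200 μL total → factor 200/10 = 20
Step 3: 10 μL + 40 μL = 50 μL total → factor 50/10 = 5
Step 4: 50 μL brought to 250 μL → factor 250/50 = 5
Step 5: 0.1 mL + 0.1 mL = 0.2 mL total → factor 0.2/0.1 = 2
Step 6: 10-fold → factor 10
Overall dilution factor = 10 × 20 × 5 × 5 × 2 × 10 = 1 × 10^5
Stock = 0.0300 μM × 1 × 10^5 = 3000 μM = 3.00 mM

3.00 mM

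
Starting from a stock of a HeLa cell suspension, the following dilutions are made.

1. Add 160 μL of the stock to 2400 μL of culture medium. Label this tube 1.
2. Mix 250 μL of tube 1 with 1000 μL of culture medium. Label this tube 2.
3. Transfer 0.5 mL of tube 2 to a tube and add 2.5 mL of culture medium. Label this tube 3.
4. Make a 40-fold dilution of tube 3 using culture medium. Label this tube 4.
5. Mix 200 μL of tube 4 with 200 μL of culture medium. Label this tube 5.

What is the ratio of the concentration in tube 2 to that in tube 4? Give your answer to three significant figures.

240

Step 1: 160 μL + 2400 μL = 2560 μL total → factor 2560/160 = 16
Step 2: 250 μL + 1000 μL = 1250 μL total → factor 1250/250 = 5
Step 3: 0.5 mL + 2.5 mL = 3 mL total → factor 3/0.5 = 6
Step 4: 40-fold → factor 40
Dilution factor to tube 2 = 80; to tube 4 = 19200
[tube 2]/[tube 4] = (factor to tube 4)/(factor to tube 2) = 19200/80 = 240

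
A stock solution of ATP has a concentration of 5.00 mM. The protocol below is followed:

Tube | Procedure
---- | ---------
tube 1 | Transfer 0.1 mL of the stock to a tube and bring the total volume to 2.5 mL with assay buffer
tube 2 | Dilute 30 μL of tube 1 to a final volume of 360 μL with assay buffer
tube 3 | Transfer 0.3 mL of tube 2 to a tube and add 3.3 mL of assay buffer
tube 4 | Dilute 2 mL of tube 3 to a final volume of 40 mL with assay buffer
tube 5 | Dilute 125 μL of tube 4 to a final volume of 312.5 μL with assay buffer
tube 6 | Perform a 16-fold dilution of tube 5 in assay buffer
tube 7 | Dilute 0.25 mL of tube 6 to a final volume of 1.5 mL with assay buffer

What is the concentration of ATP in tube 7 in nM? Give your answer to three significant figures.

Step 1: 0.1 mL brought to 2.5 mL → factor 2.5/0.1 = 25
Step 2: 30 μL brought to 360 μL → factor 360/30 = 12
Step 3: 0.3 mL + 3.3 mL = 3.6 mL total → factor 3.6/0.3 = 12
Step 4: 2 mL brought to 40 mL → factor 40/2 = 20
Step 5: 125 μL brought to 312.5 μL → factor 312.5/125 = 2.5
Step 6: 16-fold → factor 16
Step 7: 0.25 mL brought to 1.5 mL → factor 1.5/0.25 = 6
Overall dilution factor = 25 × 12 × 12 × 20 × 2.5 × 16 × 6 = 1.728 × 10^7
Final = 5.00 mM / 1.728 × 10^7 = 2.894 × 10^-7 mM = 0.289 nM

0.289 nM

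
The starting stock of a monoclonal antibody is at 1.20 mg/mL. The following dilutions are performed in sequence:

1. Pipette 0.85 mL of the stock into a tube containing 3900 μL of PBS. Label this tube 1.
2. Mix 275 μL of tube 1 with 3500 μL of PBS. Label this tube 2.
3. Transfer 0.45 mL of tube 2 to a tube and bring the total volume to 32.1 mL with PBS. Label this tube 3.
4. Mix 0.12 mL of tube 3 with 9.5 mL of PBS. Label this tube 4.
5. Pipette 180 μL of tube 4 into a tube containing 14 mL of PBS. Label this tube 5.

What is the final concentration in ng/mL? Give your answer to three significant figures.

0.0347 ng/mL

Step 1: 0.85 mL + 3900 μL = 4.75 mL total → factor 4.75/0.85 = 5.5882
Step 2: 275 μL + 3500 μL = 3775 μL total → factor 3775/275 = 13.727
Step 3: 0.45 mL brought to 32.1 mL → factor 32.1/0.45 = 71.333
Step 4: 0.12 mL + 9.5 mL = 9.62 mL total → factor 9.62/0.12 = 80.167
Step 5: 180 μL + 14 mL = 14180 μL total → factor 14180/180 = 78.778
Overall dilution factor = 5.5882 × 13.727 × 71.333 × 80.167 × 78.778 = 3.4558 × 10^7
Final = 1.20 mg/mL / 3.4558 × 10^7 = 3.472 × 10^-8 mg/mL = 0.0347 ng/mL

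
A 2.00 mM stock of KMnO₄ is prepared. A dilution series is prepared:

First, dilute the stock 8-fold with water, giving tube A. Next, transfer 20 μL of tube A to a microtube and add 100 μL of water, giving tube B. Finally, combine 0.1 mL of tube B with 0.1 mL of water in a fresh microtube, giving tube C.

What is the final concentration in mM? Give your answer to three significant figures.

Step 1: 8-fold → factor 8
Step 2: 20 μL + 100 μL = 120 μL total → factor 120/20 = 6
Step 3: 0.1 mL + 0.1 mL = 0.2 mL total → factor 0.2/0.1 = 2
Overall dilution factor = 8 × 6 × 2 = 96
Final = 2.00 mM / 96 = 0.0208 mM

0.0208 mM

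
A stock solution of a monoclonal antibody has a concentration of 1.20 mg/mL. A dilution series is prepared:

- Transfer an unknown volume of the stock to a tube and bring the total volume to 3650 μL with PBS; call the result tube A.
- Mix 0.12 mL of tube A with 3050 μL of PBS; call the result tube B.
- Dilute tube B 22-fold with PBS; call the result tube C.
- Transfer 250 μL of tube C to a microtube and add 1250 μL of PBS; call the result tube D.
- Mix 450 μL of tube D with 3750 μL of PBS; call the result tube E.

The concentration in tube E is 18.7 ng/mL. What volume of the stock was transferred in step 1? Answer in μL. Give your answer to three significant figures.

Step 1: v brought to 3650 μL → factor = 3650 μL/v
Step 2: 0.12 mL + 3050 μL = 3.17 mL total → factor 3.17/0.12 = 26.417
Step 3: 22-fold → factor 22
Step 4: 250 μL + 1250 μL = 1500 μL total → factor 1500/250 = 6
Step 5: 450 μL + 3750 μL = 4200 μL total → factor 4200/450 = 9.3333
Product of known-step factors = 32545
Overall factor = 1.20 mg/mL / (18.7 ng/mL) = 64171
Step-1 factor = 64171 / 32545 = 1.9717
v = 3650 μL / 1.9717 = 1.85 × 10^3 μL

1.85 × 10^3 μL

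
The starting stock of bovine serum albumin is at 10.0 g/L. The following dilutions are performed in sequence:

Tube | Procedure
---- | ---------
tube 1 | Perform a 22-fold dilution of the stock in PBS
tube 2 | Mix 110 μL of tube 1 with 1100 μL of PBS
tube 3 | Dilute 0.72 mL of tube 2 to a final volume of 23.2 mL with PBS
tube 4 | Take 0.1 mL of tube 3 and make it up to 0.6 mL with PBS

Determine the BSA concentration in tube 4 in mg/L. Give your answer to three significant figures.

Step 1: 22-fold → factor 22
Step 2: 110 μL + 1100 μL = 1210 μL total → factor 1210/110 = 11
Step 3: 0.72 mL brought to 23.2 mL → factor 23.2/0.72 = 32.222
Step 4: 0.1 mL brought to 0.6 mL → factor 0.6/0.1 = 6
Overall dilution factor = 22 × 11 × 32.222 × 6 = 46787
Final = 10.0 g/L / 46787 = 0.0002137 g/L = 0.214 mg/L

0.214 mg/L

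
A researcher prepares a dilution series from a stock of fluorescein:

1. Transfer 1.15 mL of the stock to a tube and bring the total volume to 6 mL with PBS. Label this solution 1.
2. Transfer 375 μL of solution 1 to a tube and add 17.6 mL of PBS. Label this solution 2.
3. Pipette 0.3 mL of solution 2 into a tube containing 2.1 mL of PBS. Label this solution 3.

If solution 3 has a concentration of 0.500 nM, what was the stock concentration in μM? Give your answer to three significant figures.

Step 1: 1.15 mL brought to 6 mL → factor 6/1.15 = 5.2174
Step 2: 375 μL + 17.6 mL = 17975 μL total → factor 17975/375 = 47.933
Step 3: 0.3 mL + 2.1 mL = 2.4 mL total → factor 2.4/0.3 = 8
Overall dilution factor = 5.2174 × 47.933 × 8 = 2000.7
Stock = 0.500 nM × 2000.7 = 1000 nM = 1.00 μM

1.00 μM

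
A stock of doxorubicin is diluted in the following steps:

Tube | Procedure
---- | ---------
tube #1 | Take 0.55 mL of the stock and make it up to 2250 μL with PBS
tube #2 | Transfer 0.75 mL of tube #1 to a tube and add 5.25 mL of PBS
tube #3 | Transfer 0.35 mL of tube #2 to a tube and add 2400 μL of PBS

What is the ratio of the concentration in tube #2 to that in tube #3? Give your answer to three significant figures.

Step 1: 0.55 mL brought to 2250 μL → factor 2.25/0.55 = 4.0909
Step 2: 0.75 mL + 5.25 mL = 6 mL total → factor 6/0.75 = 8
Step 3: 0.35 mL + 2400 μL = 2.75 mL total → factor 2.75/0.35 = 7.8571
Dilution factor to tube #2 = 32.727; to tube #3 = 257.14
[tube #2]/[tube #3] = (factor to tube #3)/(factor to tube #2) = 257.14/32.727 = 7.86

7.86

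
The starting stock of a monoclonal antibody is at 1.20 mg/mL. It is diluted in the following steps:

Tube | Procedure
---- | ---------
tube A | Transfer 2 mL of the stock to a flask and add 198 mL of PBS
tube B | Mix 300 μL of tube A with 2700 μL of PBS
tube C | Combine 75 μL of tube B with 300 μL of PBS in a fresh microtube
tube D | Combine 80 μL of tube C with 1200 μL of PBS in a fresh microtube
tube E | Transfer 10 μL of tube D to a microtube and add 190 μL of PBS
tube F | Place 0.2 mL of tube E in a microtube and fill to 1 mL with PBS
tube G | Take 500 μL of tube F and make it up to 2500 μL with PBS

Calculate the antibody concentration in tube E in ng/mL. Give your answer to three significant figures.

0.750 ng/mL

Step 1: 2 mL + 198 mL = 200 mL total → factor 200/2 = 100
Step 2: 300 μL + 2700 μL = 3000 μL total → factor 3000/300 = 10
Step 3: 75 μL + 300 μL = 375 μL total → factor 375/75 = 5
Step 4: 80 μL + 1200 μL = 1280 μL total → factor 1280/80 = 16
Step 5: 10 μL + 190 μL = 200 μL total → factor 200/10 = 20
Dilution factor through tube E = 100 × 10 × 5 × 16 × 20 = 1.6 × 10^6
[tube E] = 1.20 mg/mL / 1.6 × 10^6 = 7.500 × 10^-7 mg/mL = 0.750 ng/mL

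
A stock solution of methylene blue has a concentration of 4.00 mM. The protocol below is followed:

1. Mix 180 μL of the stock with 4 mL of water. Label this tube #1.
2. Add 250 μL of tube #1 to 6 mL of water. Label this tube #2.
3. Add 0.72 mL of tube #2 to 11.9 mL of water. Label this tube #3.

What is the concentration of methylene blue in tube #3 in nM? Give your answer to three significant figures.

Step 1: 180 μL + 4 mL = 4180 μL total → factor 4180/180 = 23.222
Step 2: 250 μL + 6 mL = 6250 μL total → factor 6250/250 = 25
Step 3: 0.72 mL + 11.9 mL = 12.62 mL total → factor 12.62/0.72 = 17.528
Overall dilution factor = 23.222 × 25 × 17.528 = 10176
Final = 4.00 mM / 10176 = 0.0003931 mM = 393 nM

393 nM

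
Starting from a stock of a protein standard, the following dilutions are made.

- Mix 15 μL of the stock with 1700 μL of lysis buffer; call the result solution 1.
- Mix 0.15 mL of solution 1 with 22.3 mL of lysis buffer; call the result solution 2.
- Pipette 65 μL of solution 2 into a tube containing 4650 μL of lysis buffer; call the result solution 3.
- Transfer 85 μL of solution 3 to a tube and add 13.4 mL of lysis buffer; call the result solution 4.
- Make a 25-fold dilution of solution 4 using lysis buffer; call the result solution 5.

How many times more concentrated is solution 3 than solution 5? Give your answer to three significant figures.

3.97 × 10^3

Step 1: 15 μL + 1700 μL = 1715 μL total → factor 1715/15 = 114.33
Step 2: 0.15 mL + 22.3 mL = 22.45 mL total → factor 22.45/0.15 = 149.67
Step 3: 65 μL + 4650 μL = 4715 μL total → factor 4715/65 = 72.538
Step 4: 85 μL + 13.4 mL = 13485 μL total → factor 13485/85 = 158.65
Step 5: 25-fold → factor 25
Dilution factor to solution 3 = 1.2413 × 10^6; to solution 5 = 4.9231 × 10^9
[solution 3]/[solution 5] = (factor to solution 5)/(factor to solution 3) = 4.9231 × 10^9/1.2413 × 10^6 = 3.97 × 10^3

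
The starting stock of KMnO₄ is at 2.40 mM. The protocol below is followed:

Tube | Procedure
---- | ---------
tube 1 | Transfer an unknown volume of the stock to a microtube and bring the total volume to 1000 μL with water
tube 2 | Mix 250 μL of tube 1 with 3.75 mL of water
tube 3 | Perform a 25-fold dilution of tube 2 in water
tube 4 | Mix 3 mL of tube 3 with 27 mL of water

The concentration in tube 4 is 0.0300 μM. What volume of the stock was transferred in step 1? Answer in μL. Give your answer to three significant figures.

50.0 μL

Step 1: v brought to 1000 μL → factor = 1000 μL/v
Step 2: 250 μL + 3.75 mL = 4000 μL total → factor 4000/250 = 16
Step 3: 25-fold → factor 25
Step 4: 3 mL + 27 mL = 30 mL total → factor 30/3 = 10
Product of known-step factors = 4000
Overall factor = 2.40 mM / (0.0300 μM) = 80000
Step-1 factor = 80000 / 4000 = 20
v = 1000 μL / 20 = 50.0 μL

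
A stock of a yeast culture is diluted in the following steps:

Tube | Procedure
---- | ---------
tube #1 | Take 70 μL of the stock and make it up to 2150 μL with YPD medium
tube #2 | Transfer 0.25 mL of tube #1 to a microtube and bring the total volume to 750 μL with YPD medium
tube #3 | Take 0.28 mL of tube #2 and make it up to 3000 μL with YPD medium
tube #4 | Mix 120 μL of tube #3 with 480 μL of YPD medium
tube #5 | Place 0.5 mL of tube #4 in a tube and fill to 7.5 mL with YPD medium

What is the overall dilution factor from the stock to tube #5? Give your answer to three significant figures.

Step 1: 70 μL brought to 2150 μL → factor 2150/70 = 30.714
Step 2: 0.25 mL brought to 750 μL → factor 0.75/0.25 = 3
Step 3: 0.28 mL brought to 3000 μL → factor 3/0.28 = 10.714
Step 4: 120 μL + 480 μL = 600 μL total → factor 600/120 = 5
Step 5: 0.5 mL brought to 7.5 mL → factor 7.5/0.5 = 15
Overall dilution factor = 30.714 × 3 × 10.714 × 5 × 15 = 74043

7.40 × 10^4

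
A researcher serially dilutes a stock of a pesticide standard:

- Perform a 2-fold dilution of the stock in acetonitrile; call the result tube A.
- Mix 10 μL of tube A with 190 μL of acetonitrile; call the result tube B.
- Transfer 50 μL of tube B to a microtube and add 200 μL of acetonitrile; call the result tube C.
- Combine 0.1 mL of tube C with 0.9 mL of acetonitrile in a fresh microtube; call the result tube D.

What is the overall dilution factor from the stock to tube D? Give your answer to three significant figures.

Step 1: 2-fold → factor 2
Step 2: 10 μL + 190 μL = 200 μL total → factor 200/10 = 20
Step 3: 50 μL + 200 μL = 250 μL total → factor 250/50 = 5
Step 4: 0.1 mL + 0.9 mL = 1 mL total → factor 1/0.1 = 10
Overall dilution factor = 2 × 20 × 5 × 10 = 2000

2.00 × 10^3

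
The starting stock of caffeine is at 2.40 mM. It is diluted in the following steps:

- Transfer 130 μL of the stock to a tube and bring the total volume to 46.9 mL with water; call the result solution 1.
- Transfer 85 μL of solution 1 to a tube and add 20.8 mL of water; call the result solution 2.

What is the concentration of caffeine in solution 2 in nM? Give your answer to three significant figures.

Step 1: 130 μL brought to 46.9 mL → factor 46900/130 = 360.77
Step 2: 85 μL + 20.8 mL = 20885 μL total → factor 20885/85 = 245.71
Overall dilution factor = 360.77 × 245.71 = 88643
Final = 2.40 mM / 88643 = 2.707 × 10^-5 mM = 27.1 nM

27.1 nM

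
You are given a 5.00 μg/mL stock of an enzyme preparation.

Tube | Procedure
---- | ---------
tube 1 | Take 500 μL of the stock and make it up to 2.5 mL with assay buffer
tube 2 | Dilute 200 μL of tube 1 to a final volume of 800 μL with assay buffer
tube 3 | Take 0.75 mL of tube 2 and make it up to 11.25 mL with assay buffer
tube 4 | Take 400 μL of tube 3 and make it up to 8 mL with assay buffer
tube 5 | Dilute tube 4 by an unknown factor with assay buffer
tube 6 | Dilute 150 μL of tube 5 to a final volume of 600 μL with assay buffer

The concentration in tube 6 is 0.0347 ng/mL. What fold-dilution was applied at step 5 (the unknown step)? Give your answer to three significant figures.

6.00-fold

Step 1: 500 μL brought to 2.5 mL → factor 2500/500 = 5
Step 2: 200 μL brought to 800 μL → factor 800/200 = 4
Step 3: 0.75 mL brought to 11.25 mL → factor 11.25/0.75 = 15
Step 4: 400 μL brought to 8 mL → factor 8000/400 = 20
Step 5: unknown factor x
Step 6: 150 μL brought to 600 μL → factor 600/150 = 4
Product of known-step factors = 24000
Overall factor = 5.00 μg/mL / (0.0347 ng/mL) = 1.4409 × 10^5
x = 1.4409 × 10^5 / 24000 = 6.00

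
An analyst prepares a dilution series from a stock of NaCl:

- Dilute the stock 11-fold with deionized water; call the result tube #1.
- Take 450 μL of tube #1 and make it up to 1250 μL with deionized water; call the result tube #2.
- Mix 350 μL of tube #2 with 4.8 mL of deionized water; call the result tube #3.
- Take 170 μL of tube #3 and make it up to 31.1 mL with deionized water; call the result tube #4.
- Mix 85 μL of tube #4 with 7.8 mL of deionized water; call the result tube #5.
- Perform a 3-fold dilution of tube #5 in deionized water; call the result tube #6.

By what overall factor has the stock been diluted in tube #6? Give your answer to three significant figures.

Step 1: 11-fold → factor 11
Step 2: 450 μL brought to 1250 μL → factor 1250/450 = 2.7778
Step 3: 350 μL + 4.8 mL = 5150 μL total → factor 5150/350 = 14.714
Step 4: 170 μL brought to 31.1 mL → factor 31100/170 = 182.94
Step 5: 85 μL + 7.8 mL = 7885 μL total → factor 7885/85 = 92.765
Step 6: 3-fold → factor 3
Overall dilution factor = 11 × 2.7778 × 14.714 × 182.94 × 92.765 × 3 = 2.289 × 10^7

2.29 × 10^7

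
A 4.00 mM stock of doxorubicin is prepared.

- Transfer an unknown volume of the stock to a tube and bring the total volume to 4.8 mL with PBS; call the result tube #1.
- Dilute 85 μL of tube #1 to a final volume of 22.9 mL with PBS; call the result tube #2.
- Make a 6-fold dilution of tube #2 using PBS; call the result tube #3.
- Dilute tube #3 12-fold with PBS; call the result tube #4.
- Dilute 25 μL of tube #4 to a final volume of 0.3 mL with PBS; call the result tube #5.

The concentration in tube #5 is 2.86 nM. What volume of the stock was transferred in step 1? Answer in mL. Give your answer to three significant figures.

Step 1: v brought to 4.8 mL → factor = 4.8 mL/v
Step 2: 85 μL brought to 22.9 mL → factor 22900/85 = 269.41
Step 3: 6-fold → factor 6
Step 4: 12-fold → factor 12
Step 5: 25 μL brought to 0.3 mL → factor 300/25 = 12
Product of known-step factors = 2.3277 × 10^5
Overall factor = 4.00 mM / (2.86 nM) = 1.3986 × 10^6
Step-1 factor = 1.3986 × 10^6 / 2.3277 × 10^5 = 6.0085
v = 4.8 mL / 6.0085 = 0.799 mL

0.799 mL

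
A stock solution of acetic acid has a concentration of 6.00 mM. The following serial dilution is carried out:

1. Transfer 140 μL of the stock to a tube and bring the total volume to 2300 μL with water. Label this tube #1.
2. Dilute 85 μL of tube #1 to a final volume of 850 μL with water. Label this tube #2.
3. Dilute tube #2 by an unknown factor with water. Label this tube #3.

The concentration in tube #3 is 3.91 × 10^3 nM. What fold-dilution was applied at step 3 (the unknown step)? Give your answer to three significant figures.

Step 1: 140 μL brought to 2300 μL → factor 2300/140 = 16.429
Step 2: 85 μL brought to 850 μL → factor 850/85 = 10
Step 3: unknown factor x
Product of known-step factors = 164.29
Overall factor = 6.00 mM / (3.91 × 10^3 nM) = 1534.5
x = 1534.5 / 164.29 = 9.34

9.34-fold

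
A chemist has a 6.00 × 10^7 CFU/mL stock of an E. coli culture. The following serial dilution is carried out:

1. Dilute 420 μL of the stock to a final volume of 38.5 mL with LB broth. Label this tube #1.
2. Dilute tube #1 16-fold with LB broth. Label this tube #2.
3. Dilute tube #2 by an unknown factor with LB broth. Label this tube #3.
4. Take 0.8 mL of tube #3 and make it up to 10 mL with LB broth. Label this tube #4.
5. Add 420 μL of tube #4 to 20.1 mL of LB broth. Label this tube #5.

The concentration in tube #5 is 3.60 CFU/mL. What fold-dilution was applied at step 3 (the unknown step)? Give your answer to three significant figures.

Step 1: 420 μL brought to 38.5 mL → factor 38500/420 = 91.667
Step 2: 16-fold → factor 16
Step 3: unknown factor x
Step 4: 0.8 mL brought to 10 mL → factor 10/0.8 = 12.5
Step 5: 420 μL + 20.1 mL = 20520 μL total → factor 20520/420 = 48.857
Product of known-step factors = 8.9571 × 10^5
Overall factor = 6.00 × 10^7 CFU/mL / (3.60 CFU/mL) = 1.6667 × 10^7
x = 1.6667 × 10^7 / 8.9571 × 10^5 = 18.6

18.6-fold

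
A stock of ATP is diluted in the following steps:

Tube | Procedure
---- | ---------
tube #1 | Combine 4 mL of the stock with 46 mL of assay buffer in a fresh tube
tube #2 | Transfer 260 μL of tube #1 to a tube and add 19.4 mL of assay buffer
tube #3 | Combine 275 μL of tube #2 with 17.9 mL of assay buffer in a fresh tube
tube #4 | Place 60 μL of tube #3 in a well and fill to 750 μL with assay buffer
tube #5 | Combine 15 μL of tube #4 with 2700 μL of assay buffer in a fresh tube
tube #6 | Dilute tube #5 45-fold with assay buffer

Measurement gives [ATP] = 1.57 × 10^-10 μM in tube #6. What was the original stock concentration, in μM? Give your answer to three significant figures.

0.999 μM

Step 1: 4 mL + 46 mL = 50 mL total → factor 50/4 = 12.5
Step 2: 260 μL + 19.4 mL = 19660 μL total → factor 19660/260 = 75.615
Step 3: 275 μL + 17.9 mL = 18175 μL total → factor 18175/275 = 66.091
Step 4: 60 μL brought to 750 μL → factor 750/60 = 12.5
Step 5: 15 μL + 2700 μL = 2715 μL total → factor 2715/15 = 181
Step 6: 45-fold → factor 45
Overall dilution factor = 12.5 × 75.615 × 66.091 × 12.5 × 181 × 45 = 6.3601 × 10^9
Stock = 1.57 × 10^-10 μM × 6.3601 × 10^9 = 0.999 μM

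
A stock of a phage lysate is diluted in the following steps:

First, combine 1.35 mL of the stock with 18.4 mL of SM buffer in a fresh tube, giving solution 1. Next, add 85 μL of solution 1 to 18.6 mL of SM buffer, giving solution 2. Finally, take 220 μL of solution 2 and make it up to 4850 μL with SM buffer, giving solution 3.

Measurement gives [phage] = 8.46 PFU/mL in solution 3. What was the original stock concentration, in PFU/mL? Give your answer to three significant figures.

6.00 × 10^5 PFU/mL

Step 1: 1.35 mL + 18.4 mL = 19.75 mL total → factor 19.75/1.35 = 14.63
Step 2: 85 μL + 18.6 mL = 18685 μL total → factor 18685/85 = 219.82
Step 3: 220 μL brought to 4850 μL → factor 4850/220 = 22.045
Overall dilution factor = 14.63 × 219.82 × 22.045 = 70897
Stock = 8.46 PFU/mL × 70897 = 6.00 × 10^5 PFU/mL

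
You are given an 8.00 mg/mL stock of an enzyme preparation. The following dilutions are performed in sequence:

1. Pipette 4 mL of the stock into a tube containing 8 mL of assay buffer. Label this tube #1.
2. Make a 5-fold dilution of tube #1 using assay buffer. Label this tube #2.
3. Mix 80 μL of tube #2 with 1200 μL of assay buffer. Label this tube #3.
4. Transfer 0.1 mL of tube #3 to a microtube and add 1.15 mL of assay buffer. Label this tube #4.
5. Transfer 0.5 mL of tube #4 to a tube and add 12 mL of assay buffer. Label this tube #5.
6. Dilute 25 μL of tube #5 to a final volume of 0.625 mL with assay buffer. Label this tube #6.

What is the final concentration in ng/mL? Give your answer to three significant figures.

4.27 ng/mL

Step 1: 4 mL + 8 mL = 12 mL total → factor 12/4 = 3
Step 2: 5-fold → factor 5
Step 3: 80 μL + 1200 μL = 1280 μL total → factor 1280/80 = 16
Step 4: 0.1 mL + 1.15 mL = 1.25 mL total → factor 1.25/0.1 = 12.5
Step 5: 0.5 mL + 12 mL = 12.5 mL total → factor 12.5/0.5 = 25
Step 6: 25 μL brought to 0.625 mL → factor 625/25 = 25
Overall dilution factor = 3 × 5 × 16 × 12.5 × 25 × 25 = 1.875 × 10^6
Final = 8.00 mg/mL / 1.875 × 10^6 = 4.267 × 10^-6 mg/mL = 4.27 ng/mL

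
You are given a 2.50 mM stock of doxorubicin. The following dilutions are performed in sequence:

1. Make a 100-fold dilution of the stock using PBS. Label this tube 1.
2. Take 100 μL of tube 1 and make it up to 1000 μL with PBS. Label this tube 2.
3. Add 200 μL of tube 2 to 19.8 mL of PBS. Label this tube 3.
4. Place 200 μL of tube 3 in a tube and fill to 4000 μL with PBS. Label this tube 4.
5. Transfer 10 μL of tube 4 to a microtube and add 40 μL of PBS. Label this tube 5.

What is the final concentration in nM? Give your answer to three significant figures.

Step 1: 100-fold → factor 100
Step 2: 100 μL brought to 1000 μL → factor 1000/100 = 10
Step 3: 200 μL + 19.8 mL = 20000 μL total → factor 20000/200 = 100
Step 4: 200 μL brought to 4000 μL → factor 4000/200 = 20
Step 5: 10 μL + 40 μL = 50 μL total → factor 50/10 = 5
Overall dilution factor = 100 × 10 × 100 × 20 × 5 = 1 × 10^7
Final = 2.50 mM / 1 × 10^7 = 2.500 × 10^-7 mM = 0.250 nM

0.250 nM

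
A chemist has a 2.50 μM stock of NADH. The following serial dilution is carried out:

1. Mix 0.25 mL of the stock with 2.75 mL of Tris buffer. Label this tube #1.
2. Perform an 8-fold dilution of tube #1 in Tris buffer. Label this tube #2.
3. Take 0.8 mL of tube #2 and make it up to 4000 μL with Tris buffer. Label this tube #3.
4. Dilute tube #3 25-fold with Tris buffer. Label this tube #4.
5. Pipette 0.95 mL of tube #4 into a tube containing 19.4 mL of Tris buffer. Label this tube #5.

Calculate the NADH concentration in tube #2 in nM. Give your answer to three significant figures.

Step 1: 0.25 mL + 2.75 mL = 3 mL total → factor 3/0.25 = 12
Step 2: 8-fold → factor 8
Dilution factor through tube #2 = 12 × 8 = 96
[tube #2] = 2.50 μM / 96 = 0.02604 μM = 26.0 nM

26.0 nM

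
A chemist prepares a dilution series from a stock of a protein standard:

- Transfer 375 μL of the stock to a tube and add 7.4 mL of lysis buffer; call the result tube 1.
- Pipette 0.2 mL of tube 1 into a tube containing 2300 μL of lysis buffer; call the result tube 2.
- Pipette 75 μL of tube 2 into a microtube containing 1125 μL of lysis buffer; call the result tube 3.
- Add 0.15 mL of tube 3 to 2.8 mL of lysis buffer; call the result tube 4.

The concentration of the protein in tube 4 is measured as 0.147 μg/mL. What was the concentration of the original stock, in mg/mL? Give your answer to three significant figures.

12.0 mg/mL

Step 1: 375 μL + 7.4 mL = 7775 μL total → factor 7775/375 = 20.733
Step 2: 0.2 mL + 2300 μL = 2.5 mL total → factor 2.5/0.2 = 12.5
Step 3: 75 μL + 1125 μL = 1200 μL total → factor 1200/75 = 16
Step 4: 0.15 mL + 2.8 mL = 2.95 mL total → factor 2.95/0.15 = 19.667
Overall dilution factor = 20.733 × 12.5 × 16 × 19.667 = 81551
Stock = 0.147 μg/mL × 81551 = 1.199 × 10^4 μg/mL = 12.0 mg/mL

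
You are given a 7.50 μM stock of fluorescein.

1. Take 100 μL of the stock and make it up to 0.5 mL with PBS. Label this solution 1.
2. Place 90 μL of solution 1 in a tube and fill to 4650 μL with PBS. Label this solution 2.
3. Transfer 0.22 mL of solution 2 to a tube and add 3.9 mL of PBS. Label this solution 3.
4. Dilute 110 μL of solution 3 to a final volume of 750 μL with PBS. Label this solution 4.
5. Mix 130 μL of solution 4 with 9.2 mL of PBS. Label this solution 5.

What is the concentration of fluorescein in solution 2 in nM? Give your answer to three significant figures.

Step 1: 100 μL brought to 0.5 mL → factor 500/100 = 5
Step 2: 90 μL brought to 4650 μL → factor 4650/90 = 51.667
Dilution factor through solution 2 = 5 × 51.667 = 258.33
[solution 2] = 7.50 μM / 258.33 = 0.02903 μM = 29.0 nM

29.0 nM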